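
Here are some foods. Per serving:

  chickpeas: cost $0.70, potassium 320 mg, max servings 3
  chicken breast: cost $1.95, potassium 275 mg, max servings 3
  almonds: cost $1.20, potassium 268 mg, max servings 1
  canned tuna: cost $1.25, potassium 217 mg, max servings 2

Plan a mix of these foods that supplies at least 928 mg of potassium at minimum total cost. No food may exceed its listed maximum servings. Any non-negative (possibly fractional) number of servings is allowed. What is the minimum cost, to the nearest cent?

Cost per mg of potassium: chickpeas $0.0022, almonds $0.0045, canned tuna $0.0058, chicken breast $0.0071.
Take 2.9 servings of chickpeas: +928.0 mg potassium for $2.03 (total $2.03, still need 0.0 mg).
Filling from the cheapest source first is optimal under one linear minimum: $2.03.

$2.03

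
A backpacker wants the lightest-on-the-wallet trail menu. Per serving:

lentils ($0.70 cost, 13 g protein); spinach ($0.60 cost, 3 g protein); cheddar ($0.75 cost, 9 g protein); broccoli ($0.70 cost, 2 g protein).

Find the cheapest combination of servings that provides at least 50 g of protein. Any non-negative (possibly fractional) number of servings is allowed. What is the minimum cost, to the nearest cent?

Cost per g of protein: lentils $0.0538, cheddar $0.0833, spinach $0.2000, broccoli $0.3500.
With no serving limits, use only lentils: 50 g / 13 g = 3.846 servings × $0.70 = $2.69.

$2.69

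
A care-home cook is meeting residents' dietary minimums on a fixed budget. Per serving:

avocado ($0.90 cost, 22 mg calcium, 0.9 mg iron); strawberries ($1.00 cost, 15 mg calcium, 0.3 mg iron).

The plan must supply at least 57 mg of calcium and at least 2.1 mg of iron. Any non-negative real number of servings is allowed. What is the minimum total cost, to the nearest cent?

$2.33

This is a tiny linear program; its minimum lies at a vertex of the feasible set. List the vertices and price them.
avocado only: max(57/22, 2.1/0.9) = 2.591 servings → $2.33.
strawberries only: max(57/15, 2.1/0.3) = 7 servings → $7.00.
avocado + strawberries with both tight: 2.087 servings and 0.7391 servings → $2.62.
So the least-cost plan costs $2.33.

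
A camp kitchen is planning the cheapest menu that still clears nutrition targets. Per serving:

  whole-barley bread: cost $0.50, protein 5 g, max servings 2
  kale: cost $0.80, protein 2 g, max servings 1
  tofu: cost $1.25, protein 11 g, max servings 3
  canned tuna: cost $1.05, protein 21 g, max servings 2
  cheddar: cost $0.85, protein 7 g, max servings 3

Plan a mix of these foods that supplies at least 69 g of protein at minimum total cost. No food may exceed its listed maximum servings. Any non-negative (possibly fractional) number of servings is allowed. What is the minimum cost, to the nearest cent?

Cost per g of protein: canned tuna $0.0500, whole-barley bread $0.1000, tofu $0.1136, cheddar $0.1214, kale $0.4000.
Take 2 servings of canned tuna: +42.0 g protein for $2.10 (total $2.10, still need 27.0 g).
Take 2 servings of whole-barley bread: +10.0 g protein for $1.00 (total $3.10, still need 17.0 g).
Take 1.545 servings of tofu: +17.0 g protein for $1.93 (total $5.03, still need 0.0 g).
Filling from the cheapest source first is optimal under one linear minimum: $5.03.

$5.03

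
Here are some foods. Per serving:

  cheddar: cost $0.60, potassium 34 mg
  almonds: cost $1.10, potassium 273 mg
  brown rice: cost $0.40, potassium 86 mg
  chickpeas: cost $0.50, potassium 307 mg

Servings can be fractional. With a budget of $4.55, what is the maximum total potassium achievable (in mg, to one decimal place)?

Potassium per dollar: chickpeas 614, almonds 248.2, brown rice 215, cheddar 56.67.
With no serving limits, spend the whole cost allowance on chickpeas: $4.55 / $0.50 × 307 mg = 2793.7 mg.

2793.7 mg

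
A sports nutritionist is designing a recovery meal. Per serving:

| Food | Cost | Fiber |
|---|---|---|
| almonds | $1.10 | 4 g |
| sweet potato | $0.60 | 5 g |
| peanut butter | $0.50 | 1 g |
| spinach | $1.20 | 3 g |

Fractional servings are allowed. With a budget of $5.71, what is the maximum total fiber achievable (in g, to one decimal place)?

Fiber per dollar: sweet potato 8.333, almonds 3.636, spinach 2.5, peanut butter 2.
With no serving limits, spend the whole cost allowance on sweet potato: $5.71 / $0.60 × 5 g = 47.6 g.

47.6 g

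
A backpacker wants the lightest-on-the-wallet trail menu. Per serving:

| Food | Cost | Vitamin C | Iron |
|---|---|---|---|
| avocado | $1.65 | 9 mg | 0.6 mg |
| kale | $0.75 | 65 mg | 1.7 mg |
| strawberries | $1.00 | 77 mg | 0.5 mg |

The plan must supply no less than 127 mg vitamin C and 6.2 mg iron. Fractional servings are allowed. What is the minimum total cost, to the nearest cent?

$2.74

Minimising a linear cost over {vitamin C ≥ 127, iron ≥ 6.2, servings ≥ 0} — the optimum is at a vertex, using one or two foods.
avocado only: max(127/9, 6.2/0.6) = 14.11 servings → $23.28.
kale only: max(127/65, 6.2/1.7) = 3.647 servings → $2.74.
strawberries only: max(127/77, 6.2/0.5) = 12.4 servings → $12.40.
avocado + kale with both tight: 7.895 servings and 0.8608 servings → $13.67.
avocado + strawberries with both tight: 9.926 servings and 0.4892 servings → $16.87.
kale + strawberries with both targets exact would need a negative amount; discard.
Cheapest feasible corner: $2.74.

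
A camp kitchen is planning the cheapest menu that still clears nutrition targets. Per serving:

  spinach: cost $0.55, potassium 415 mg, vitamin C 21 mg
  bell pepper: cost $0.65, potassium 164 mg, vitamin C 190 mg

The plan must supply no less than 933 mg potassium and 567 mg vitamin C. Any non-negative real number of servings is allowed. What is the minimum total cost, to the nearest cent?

$2.47

Compare the cost at each extreme point of the feasible region.
spinach only: max(933/415, 567/21) = 27 servings → $14.85.
bell pepper only: max(933/164, 567/190) = 5.689 servings → $3.70.
spinach + bell pepper with both tight: 1.118 servings and 2.861 servings → $2.47.
So the least-cost plan costs $2.47.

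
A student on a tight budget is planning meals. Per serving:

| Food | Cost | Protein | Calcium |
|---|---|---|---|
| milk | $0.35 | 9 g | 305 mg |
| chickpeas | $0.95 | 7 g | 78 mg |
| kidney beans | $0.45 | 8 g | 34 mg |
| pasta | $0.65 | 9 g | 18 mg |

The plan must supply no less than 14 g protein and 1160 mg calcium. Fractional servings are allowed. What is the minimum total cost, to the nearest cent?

$1.33

For a min-cost LP with two ≥-constraints, a basic feasible solution has at most two positive variables.
milk only: max(14/9, 1160/305) = 3.803 servings → $1.33.
chickpeas only: max(14/7, 1160/78) = 14.87 servings → $14.13.
kidney beans only: max(14/8, 1160/34) = 34.12 servings → $15.35.
pasta only: max(14/9, 1160/18) = 64.44 servings → $41.89.
milk + chickpeas: the both-tight solution has a negative serving — not a feasible corner.
milk + kidney beans: intersection lies outside the first quadrant.
milk + pasta: intersection lies outside the first quadrant.
chickpeas + kidney beans with both targets exact would need a negative amount; discard.
chickpeas + pasta: intersection lies outside the first quadrant.
kidney beans + pasta: the both-tight solution has a negative serving — not a feasible corner.
Cheapest feasible corner: $1.33.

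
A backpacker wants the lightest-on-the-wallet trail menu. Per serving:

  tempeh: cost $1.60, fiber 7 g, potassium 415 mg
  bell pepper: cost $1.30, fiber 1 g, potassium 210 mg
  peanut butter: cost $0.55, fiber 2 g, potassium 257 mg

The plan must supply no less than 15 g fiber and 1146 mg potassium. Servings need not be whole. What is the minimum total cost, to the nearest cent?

$3.60

tempeh only: max(15/7, 1146/415) = 2.761 servings → $4.42.
bell pepper only: max(15/1, 1146/210) = 15 servings → $19.50.
peanut butter only: max(15/2, 1146/257) = 7.5 servings → $4.12.
tempeh + bell pepper with both tight: 1.9 servings and 1.703 servings → $5.25.
tempeh + peanut butter with both tight: 1.613 servings and 1.854 servings → $3.60.
bell pepper + peanut butter: the both-tight solution has a negative serving — not a feasible corner.
So the least-cost plan costs $3.60.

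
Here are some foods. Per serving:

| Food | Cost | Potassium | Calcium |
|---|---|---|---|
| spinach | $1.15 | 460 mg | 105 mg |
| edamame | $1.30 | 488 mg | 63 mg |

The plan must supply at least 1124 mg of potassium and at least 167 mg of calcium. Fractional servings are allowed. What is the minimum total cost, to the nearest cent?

An LP optimum is at a vertex; with two nutrient constraints at most two foods are used. Check each candidate.
spinach only: max(1124/460, 167/105) = 2.443 servings → $2.81.
edamame only: max(1124/488, 167/63) = 2.651 servings → $3.45.
spinach + edamame with both tight: 0.48 servings and 1.851 servings → $2.96.
Cheapest feasible corner: $2.81.

$2.81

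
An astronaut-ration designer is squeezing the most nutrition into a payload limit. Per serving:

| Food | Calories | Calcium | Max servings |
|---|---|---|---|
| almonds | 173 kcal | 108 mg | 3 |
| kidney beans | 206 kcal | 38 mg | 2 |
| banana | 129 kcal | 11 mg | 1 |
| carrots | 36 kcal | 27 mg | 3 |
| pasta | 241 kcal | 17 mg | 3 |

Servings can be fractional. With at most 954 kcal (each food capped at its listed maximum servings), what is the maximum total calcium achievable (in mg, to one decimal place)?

Calcium per kcal: carrots 0.75, almonds 0.6243, kidney beans 0.1845, banana 0.08527, pasta 0.07054.
Take 3 servings of carrots: uses 108 kcal, +81.0 mg calcium (running total 81.0 mg).
Take 3 servings of almonds: uses 519 kcal, +324.0 mg calcium (running total 405.0 mg).
Take 1.587 servings of kidney beans: uses 327 kcal, +60.3 mg calcium (running total 465.3 mg).
Filling greedily by calcium-per-kcal is optimal for one linear limit, giving 465.3 mg.

465.3 mg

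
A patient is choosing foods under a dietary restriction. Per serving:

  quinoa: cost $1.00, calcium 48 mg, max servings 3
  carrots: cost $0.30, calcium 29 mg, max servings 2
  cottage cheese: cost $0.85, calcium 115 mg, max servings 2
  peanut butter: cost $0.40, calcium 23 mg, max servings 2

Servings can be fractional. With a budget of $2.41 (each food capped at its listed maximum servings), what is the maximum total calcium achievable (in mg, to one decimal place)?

Calcium per dollar: cottage cheese 135.3, carrots 96.67, peanut butter 57.5, quinoa 48.
Take 2 servings of cottage cheese: spends $1.70, +230.0 mg calcium (running total 230.0 mg).
Take 2 servings of carrots: spends $0.60, +58.0 mg calcium (running total 288.0 mg).
Take 0.275 servings of peanut butter: spends $0.11, +6.3 mg calcium (running total 294.3 mg).
Filling greedily by calcium-per-dollar is optimal for one linear limit, giving 294.3 mg.

294.3 mg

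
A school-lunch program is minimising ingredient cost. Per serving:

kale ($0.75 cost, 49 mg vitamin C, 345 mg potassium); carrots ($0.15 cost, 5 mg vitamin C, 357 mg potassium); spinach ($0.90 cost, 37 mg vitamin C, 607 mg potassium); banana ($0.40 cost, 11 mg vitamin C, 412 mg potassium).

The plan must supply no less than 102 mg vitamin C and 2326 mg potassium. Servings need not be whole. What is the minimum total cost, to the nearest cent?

$1.93

For a min-cost LP with two ≥-constraints, a basic feasible solution has at most two positive variables.
kale only: max(102/49, 2326/345) = 6.742 servings → $5.06.
carrots only: max(102/5, 2326/357) = 20.4 servings → $3.06.
spinach only: max(102/37, 2326/607) = 3.832 servings → $3.45.
banana only: max(102/11, 2326/412) = 9.273 servings → $3.71.
kale + carrots with both tight: 1.572 servings and 4.996 servings → $1.93.
kale + spinach with both targets exact would need a negative amount; discard.
kale + banana with both tight: 1.003 servings and 4.806 servings → $2.67.
carrots + spinach with both tight: 2.374 servings and 2.436 servings → $2.55.
carrots + banana: intersection lies outside the first quadrant.
spinach + banana with both tight: 1.919 servings and 2.819 servings → $2.85.
The minimum over all feasible corners is $1.93.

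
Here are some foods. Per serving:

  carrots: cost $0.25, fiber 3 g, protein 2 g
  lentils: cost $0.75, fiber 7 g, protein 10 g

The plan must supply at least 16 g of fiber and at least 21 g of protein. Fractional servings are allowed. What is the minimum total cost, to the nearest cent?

Two binding constraints pin down two serving amounts, so the optimal mix uses at most two foods. The candidates are each food alone (scaled to the tighter of fiber/protein) and each pair with both constraints tight.
carrots only: max(16/3, 21/2) = 10.5 servings → $2.62.
lentils only: max(16/7, 21/10) = 2.286 servings → $1.71.
carrots + lentils with both tight: 0.8125 servings and 1.938 servings → $1.66.
The minimum over all feasible corners is $1.66.

$1.66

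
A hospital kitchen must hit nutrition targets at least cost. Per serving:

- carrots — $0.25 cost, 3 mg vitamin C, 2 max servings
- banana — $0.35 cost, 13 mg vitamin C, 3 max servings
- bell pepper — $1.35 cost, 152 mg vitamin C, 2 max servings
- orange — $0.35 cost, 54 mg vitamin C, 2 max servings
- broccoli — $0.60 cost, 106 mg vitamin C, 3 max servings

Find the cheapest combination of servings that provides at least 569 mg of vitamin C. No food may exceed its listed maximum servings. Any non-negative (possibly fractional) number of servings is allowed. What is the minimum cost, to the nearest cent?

$3.77

Cost per mg of vitamin C: broccoli $0.0057, orange $0.0065, bell pepper $0.0089, banana $0.0269, carrots $0.0833.
Take 3 servings of broccoli: +318.0 mg vitamin C for $1.80 (total $1.80, still need 251.0 mg).
Take 2 servings of orange: +108.0 mg vitamin C for $0.70 (total $2.50, still need 143.0 mg).
Take 0.9408 servings of bell pepper: +143.0 mg vitamin C for $1.27 (total $3.77, still need 0.0 mg).
Greedy by cheapest-per-mg is optimal for a single linear constraint, so the minimum cost is $3.77.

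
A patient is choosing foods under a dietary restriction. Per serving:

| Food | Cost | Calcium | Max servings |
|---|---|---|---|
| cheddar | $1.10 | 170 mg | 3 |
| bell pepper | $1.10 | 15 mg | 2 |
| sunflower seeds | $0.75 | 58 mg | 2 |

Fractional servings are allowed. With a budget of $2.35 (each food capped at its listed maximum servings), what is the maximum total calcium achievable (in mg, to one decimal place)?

363.2 mg

Calcium per dollar: cheddar 154.5, sunflower seeds 77.33, bell pepper 13.64.
Take 2.136 servings of cheddar: spends $2.35, +363.2 mg calcium (running total 363.2 mg).
Greedy by best ratio exhausts the cost allowance optimally: 363.2 mg.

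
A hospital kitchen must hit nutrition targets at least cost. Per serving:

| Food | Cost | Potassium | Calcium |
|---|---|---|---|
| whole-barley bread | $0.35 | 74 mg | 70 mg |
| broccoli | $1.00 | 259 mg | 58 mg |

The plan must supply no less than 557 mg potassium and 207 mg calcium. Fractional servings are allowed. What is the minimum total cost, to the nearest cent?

Compare the cost at each extreme point of the feasible region.
whole-barley bread only: max(557/74, 207/70) = 7.527 servings → $2.63.
broccoli only: max(557/259, 207/58) = 3.569 servings → $3.57.
whole-barley bread + broccoli with both tight: 1.54 servings and 1.711 servings → $2.25.
Cheapest feasible corner: $2.25.

$2.25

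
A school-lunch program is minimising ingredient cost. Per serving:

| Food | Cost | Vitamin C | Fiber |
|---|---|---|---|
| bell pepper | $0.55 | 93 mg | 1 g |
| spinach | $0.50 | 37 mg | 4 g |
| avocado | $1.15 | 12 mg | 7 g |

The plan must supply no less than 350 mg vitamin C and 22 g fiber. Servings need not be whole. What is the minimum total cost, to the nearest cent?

$3.49

Two binding constraints pin down two serving amounts, so the optimal mix uses at most two foods. The candidates are each food alone (scaled to the tighter of vitamin C/fiber) and each pair with both constraints tight.
bell pepper only: max(350/93, 22/1) = 22 servings → $12.10.
spinach only: max(350/37, 22/4) = 9.459 servings → $4.73.
avocado only: max(350/12, 22/7) = 29.17 servings → $33.54.
bell pepper + spinach with both tight: 1.749 servings and 5.063 servings → $3.49.
bell pepper + avocado with both tight: 3.421 servings and 2.654 servings → $4.93.
spinach + avocado with both targets exact would need a negative amount; discard.
So the least-cost plan costs $3.49.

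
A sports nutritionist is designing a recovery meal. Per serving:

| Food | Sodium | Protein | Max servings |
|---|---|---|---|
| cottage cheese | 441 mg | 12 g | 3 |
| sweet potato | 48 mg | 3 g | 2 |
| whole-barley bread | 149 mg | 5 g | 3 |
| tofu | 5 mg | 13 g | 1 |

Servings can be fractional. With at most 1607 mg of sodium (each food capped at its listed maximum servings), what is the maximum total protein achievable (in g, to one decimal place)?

62.8 g

Protein per mg sodium: tofu 2.6, sweet potato 0.0625, whole-barley bread 0.03356, cottage cheese 0.02721.
Take 1 serving of tofu: uses 5 mg sodium, +13.0 g protein (running total 13.0 g).
Take 2 servings of sweet potato: uses 96 mg sodium, +6.0 g protein (running total 19.0 g).
Take 3 servings of whole-barley bread: uses 447 mg sodium, +15.0 g protein (running total 34.0 g).
Take 2.401 servings of cottage cheese: uses 1059 mg sodium, +28.8 g protein (running total 62.8 g).
Greedy by best ratio exhausts the sodium allowance optimally: 62.8 g.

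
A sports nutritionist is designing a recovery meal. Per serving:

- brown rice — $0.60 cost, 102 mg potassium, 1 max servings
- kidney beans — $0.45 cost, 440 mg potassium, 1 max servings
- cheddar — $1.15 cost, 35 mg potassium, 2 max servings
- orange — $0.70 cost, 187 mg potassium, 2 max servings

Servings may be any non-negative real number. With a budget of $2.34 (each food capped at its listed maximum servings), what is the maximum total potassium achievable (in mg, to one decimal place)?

Potassium per dollar: kidney beans 977.8, orange 267.1, brown rice 170, cheddar 30.43.
Take 1 serving of kidney beans: spends $0.45, +440.0 mg potassium (running total 440.0 mg).
Take 2 servings of orange: spends $1.40, +374.0 mg potassium (running total 814.0 mg).
Take 0.8167 servings of brown rice: spends $0.49, +83.3 mg potassium (running total 897.3 mg).
Greedy by best ratio exhausts the cost allowance optimally: 897.3 mg.

897.3 mg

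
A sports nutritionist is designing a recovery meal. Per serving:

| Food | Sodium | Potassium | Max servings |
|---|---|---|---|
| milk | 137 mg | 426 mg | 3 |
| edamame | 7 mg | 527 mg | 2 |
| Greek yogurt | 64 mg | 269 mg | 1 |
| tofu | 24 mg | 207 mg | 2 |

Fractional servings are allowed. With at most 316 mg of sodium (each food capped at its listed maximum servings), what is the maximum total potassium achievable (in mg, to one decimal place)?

2327.8 mg

Potassium per mg sodium: edamame 75.29, tofu 8.625, Greek yogurt 4.203, milk 3.109.
Take 2 servings of edamame: uses 14 mg sodium, +1054.0 mg potassium (running total 1054.0 mg).
Take 2 servings of tofu: uses 48 mg sodium, +414.0 mg potassium (running total 1468.0 mg).
Take 1 serving of Greek yogurt: uses 64 mg sodium, +269.0 mg potassium (running total 1737.0 mg).
Take 1.387 servings of milk: uses 190 mg sodium, +590.8 mg potassium (running total 2327.8 mg).
Filling greedily by potassium-per-mg sodium is optimal for one linear limit, giving 2327.8 mg.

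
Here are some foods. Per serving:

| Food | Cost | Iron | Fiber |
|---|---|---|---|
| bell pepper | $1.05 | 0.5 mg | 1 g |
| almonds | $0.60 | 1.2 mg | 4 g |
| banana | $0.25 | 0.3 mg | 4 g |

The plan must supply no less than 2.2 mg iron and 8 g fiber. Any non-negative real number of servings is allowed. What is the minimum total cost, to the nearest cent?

$1.12

bell pepper only: max(2.2/0.5, 8/1) = 8 servings → $8.40.
almonds only: max(2.2/1.2, 8/4) = 2 servings → $1.20.
banana only: max(2.2/0.3, 8/4) = 7.333 servings → $1.83.
bell pepper + almonds: intersection lies outside the first quadrant.
bell pepper + banana with both tight: 3.765 servings and 1.059 servings → $4.22.
almonds + banana with both tight: 1.778 servings and 0.2222 servings → $1.12.
The minimum over all feasible corners is $1.12.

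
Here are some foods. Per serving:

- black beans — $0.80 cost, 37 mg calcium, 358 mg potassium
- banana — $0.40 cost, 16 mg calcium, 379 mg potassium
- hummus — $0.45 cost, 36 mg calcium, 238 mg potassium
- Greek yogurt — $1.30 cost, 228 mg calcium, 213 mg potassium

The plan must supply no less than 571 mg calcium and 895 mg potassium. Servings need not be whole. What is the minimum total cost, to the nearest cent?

black beans only: max(571/37, 895/358) = 15.43 servings → $12.35.
banana only: max(571/16, 895/379) = 35.69 servings → $14.28.
hummus only: max(571/36, 895/238) = 15.86 servings → $7.14.
Greek yogurt only: max(571/228, 895/213) = 4.202 servings → $5.46.
black beans + banana: intersection lies outside the first quadrant.
black beans + hummus: intersection lies outside the first quadrant.
black beans + Greek yogurt with both tight: 1.118 servings and 2.323 servings → $3.91.
banana + hummus with both targets exact would need a negative amount; discard.
banana + Greek yogurt with both tight: 0.9932 servings and 2.435 servings → $3.56.
hummus + Greek yogurt with both tight: 1.769 servings and 2.225 servings → $3.69.
Cheapest feasible corner: $3.56.

$3.56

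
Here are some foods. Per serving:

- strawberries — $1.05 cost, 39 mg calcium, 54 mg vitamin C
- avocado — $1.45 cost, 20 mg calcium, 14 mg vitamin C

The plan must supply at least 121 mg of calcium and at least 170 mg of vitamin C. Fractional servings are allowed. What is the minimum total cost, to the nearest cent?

$3.31

strawberries only: max(121/39, 170/54) = 3.148 servings → $3.31.
avocado only: max(121/20, 170/14) = 12.14 servings → $17.61.
strawberries + avocado: the both-tight solution has a negative serving — not a feasible corner.
Cheapest feasible corner: $3.31.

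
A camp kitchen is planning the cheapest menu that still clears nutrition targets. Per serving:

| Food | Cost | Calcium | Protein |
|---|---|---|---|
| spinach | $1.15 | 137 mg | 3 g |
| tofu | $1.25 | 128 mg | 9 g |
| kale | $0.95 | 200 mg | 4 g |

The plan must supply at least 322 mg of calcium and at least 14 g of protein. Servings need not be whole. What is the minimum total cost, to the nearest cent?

$2.28

Two binding constraints pin down two serving amounts, so the optimal mix uses at most two foods. The candidates are each food alone (scaled to the tighter of calcium/protein) and each pair with both constraints tight.
spinach only: max(322/137, 14/3) = 4.667 servings → $5.37.
tofu only: max(322/128, 14/9) = 2.516 servings → $3.14.
kale only: max(322/200, 14/4) = 3.5 servings → $3.33.
spinach + tofu with both tight: 1.303 servings and 1.121 servings → $2.90.
spinach + kale: the both-tight solution has a negative serving — not a feasible corner.
tofu + kale with both tight: 1.174 servings and 0.8587 servings → $2.28.
Cheapest feasible corner: $2.28.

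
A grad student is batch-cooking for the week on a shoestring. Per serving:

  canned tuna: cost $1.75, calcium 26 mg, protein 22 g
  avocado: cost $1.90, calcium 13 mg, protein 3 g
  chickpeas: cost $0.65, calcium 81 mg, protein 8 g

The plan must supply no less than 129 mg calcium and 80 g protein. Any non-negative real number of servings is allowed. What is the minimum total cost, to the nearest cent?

For a min-cost LP with two ≥-constraints, a basic feasible solution has at most two positive variables.
canned tuna only: max(129/26, 80/22) = 4.962 servings → $8.68.
avocado only: max(129/13, 80/3) = 26.67 servings → $50.67.
chickpeas only: max(129/81, 80/8) = 10 servings → $6.50.
canned tuna + avocado with both tight: 3.139 servings and 3.644 servings → $12.42.
canned tuna + chickpeas with both tight: 3.461 servings and 0.4816 servings → $6.37.
avocado + chickpeas: the both-tight solution has a negative serving — not a feasible corner.
Cheapest feasible corner: $6.37.

$6.37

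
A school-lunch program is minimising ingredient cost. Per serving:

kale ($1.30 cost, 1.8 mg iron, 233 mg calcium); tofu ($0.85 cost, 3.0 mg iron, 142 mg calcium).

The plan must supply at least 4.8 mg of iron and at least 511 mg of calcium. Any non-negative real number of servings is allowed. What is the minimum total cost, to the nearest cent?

$2.88

kale only: max(4.8/1.8, 511/233) = 2.667 servings → $3.47.
tofu only: max(4.8/3.0, 511/142) = 3.599 servings → $3.06.
kale + tofu with both tight: 1.92 servings and 0.4479 servings → $2.88.
Cheapest feasible corner: $2.88.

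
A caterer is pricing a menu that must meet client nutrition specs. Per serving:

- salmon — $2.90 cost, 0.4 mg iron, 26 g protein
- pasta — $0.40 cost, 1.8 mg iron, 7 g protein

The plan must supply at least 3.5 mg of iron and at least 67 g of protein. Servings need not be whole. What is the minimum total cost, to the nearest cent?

A basic optimal solution has at most two foods positive. Try each food alone and each pair with both targets met exactly.
salmon only: max(3.5/0.4, 67/26) = 8.75 servings → $25.38.
pasta only: max(3.5/1.8, 67/7) = 9.571 servings → $3.83.
salmon + pasta with both tight: 2.184 servings and 1.459 servings → $6.92.
So the least-cost plan costs $3.83.

$3.83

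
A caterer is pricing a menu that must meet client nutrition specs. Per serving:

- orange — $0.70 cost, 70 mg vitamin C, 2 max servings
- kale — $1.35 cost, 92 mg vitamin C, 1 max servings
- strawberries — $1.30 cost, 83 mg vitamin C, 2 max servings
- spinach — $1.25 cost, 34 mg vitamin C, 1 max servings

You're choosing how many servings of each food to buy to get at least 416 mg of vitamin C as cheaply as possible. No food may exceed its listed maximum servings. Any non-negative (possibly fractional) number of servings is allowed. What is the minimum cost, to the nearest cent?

Cost per mg of vitamin C: orange $0.0100, kale $0.0147, strawberries $0.0157, spinach $0.0368.
Take 2 servings of orange: +140.0 mg vitamin C for $1.40 (total $1.40, still need 276.0 mg).
Take 1 serving of kale: +92.0 mg vitamin C for $1.35 (total $2.75, still need 184.0 mg).
Take 2 servings of strawberries: +166.0 mg vitamin C for $2.60 (total $5.35, still need 18.0 mg).
Take 0.5294 servings of spinach: +18.0 mg vitamin C for $0.66 (total $6.01, still need 0.0 mg).
Filling from the cheapest source first is optimal under one linear minimum: $6.01.

$6.01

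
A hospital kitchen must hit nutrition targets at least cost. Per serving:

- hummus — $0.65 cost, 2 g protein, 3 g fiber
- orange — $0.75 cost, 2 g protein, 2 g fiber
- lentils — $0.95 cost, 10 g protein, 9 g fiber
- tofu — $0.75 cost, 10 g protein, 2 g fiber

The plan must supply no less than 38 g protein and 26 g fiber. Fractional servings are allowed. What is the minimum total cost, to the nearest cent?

Minimising a linear cost over {protein ≥ 38, fiber ≥ 26, servings ≥ 0} — the optimum is at a vertex, using one or two foods.
hummus only: max(38/2, 26/3) = 19 servings → $12.35.
orange only: max(38/2, 26/2) = 19 servings → $14.25.
lentils only: max(38/10, 26/9) = 3.8 servings → $3.61.
tofu only: max(38/10, 26/2) = 13 servings → $9.75.
hummus + orange: the both-tight solution has a negative serving — not a feasible corner.
hummus + lentils: intersection lies outside the first quadrant.
hummus + tofu with both tight: 7.077 servings and 2.385 servings → $6.39.
orange + lentils: the both-tight solution has a negative serving — not a feasible corner.
orange + tofu with both tight: 11.5 servings and 1.5 servings → $9.75.
lentils + tofu with both tight: 2.629 servings and 1.171 servings → $3.38.
So the least-cost plan costs $3.38.

$3.38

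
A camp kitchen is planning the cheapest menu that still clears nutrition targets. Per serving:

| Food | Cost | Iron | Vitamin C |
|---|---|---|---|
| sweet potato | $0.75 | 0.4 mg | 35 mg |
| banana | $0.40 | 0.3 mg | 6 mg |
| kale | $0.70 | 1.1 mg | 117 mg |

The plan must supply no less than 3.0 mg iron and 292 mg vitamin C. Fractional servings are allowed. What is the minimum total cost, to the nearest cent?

$1.91

This is a tiny linear program; its minimum lies at a vertex of the feasible set. List the vertices and price them.
sweet potato only: max(3.0/0.4, 292/35) = 8.343 servings → $6.26.
banana only: max(3.0/0.3, 292/6) = 48.67 servings → $19.47.
kale only: max(3.0/1.1, 292/117) = 2.727 servings → $1.91.
sweet potato + banana with both targets exact would need a negative amount; discard.
sweet potato + kale with both tight: 3.59 servings and 1.422 servings → $3.69.
banana + kale with both tight: 1.046 servings and 2.442 servings → $2.13.
So the least-cost plan costs $1.91.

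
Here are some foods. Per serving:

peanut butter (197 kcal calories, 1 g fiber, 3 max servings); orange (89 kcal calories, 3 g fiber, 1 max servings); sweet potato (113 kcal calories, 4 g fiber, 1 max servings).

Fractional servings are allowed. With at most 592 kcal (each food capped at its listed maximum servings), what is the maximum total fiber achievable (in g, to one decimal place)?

9.0 g

Fiber per kcal: sweet potato 0.0354, orange 0.03371, peanut butter 0.005076.
Take 1 serving of sweet potato: uses 113 kcal, +4.0 g fiber (running total 4.0 g).
Take 1 serving of orange: uses 89 kcal, +3.0 g fiber (running total 7.0 g).
Take 1.98 servings of peanut butter: uses 390 kcal, +2.0 g fiber (running total 9.0 g).
Greedy by best ratio exhausts the calories allowance optimally: 9.0 g.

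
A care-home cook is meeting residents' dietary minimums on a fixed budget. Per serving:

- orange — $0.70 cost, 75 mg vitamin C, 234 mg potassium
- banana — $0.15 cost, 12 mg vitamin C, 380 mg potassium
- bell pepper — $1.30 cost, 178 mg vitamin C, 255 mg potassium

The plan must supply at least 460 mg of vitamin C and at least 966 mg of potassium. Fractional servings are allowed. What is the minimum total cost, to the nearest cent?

An LP optimum is at a vertex; with two nutrient constraints at most two foods are used. Check each candidate.
orange only: max(460/75, 966/234) = 6.133 servings → $4.29.
banana only: max(460/12, 966/380) = 38.33 servings → $5.75.
bell pepper only: max(460/178, 966/255) = 3.788 servings → $4.92.
orange + banana: the both-tight solution has a negative serving — not a feasible corner.
orange + bell pepper with both tight: 2.426 servings and 1.562 servings → $3.73.
banana + bell pepper with both tight: 0.8462 servings and 2.527 servings → $3.41.
The minimum over all feasible corners is $3.41.

$3.41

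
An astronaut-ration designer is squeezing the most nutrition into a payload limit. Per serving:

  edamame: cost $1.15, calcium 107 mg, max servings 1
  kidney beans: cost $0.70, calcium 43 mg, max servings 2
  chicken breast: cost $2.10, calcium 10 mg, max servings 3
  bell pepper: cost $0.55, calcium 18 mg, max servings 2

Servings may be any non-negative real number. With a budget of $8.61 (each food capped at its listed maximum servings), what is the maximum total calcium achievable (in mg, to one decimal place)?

Calcium per dollar: edamame 93.04, kidney beans 61.43, bell pepper 32.73, chicken breast 4.762.
Take 1 serving of edamame: spends $1.15, +107.0 mg calcium (running total 107.0 mg).
Take 2 servings of kidney beans: spends $1.40, +86.0 mg calcium (running total 193.0 mg).
Take 2 servings of bell pepper: spends $1.10, +36.0 mg calcium (running total 229.0 mg).
Take 2.362 servings of chicken breast: spends $4.96, +23.6 mg calcium (running total 252.6 mg).
Greedy by best ratio exhausts the cost allowance optimally: 252.6 mg.

252.6 mg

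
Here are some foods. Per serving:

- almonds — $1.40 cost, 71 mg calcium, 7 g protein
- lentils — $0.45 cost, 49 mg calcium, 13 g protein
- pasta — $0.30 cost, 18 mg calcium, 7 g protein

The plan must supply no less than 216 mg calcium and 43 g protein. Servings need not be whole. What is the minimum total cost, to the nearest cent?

$1.98

An LP optimum is at a vertex; with two nutrient constraints at most two foods are used. Check each candidate.
almonds only: max(216/71, 43/7) = 6.143 servings → $8.60.
lentils only: max(216/49, 43/13) = 4.408 servings → $1.98.
pasta only: max(216/18, 43/7) = 12 servings → $3.60.
almonds + lentils with both tight: 1.209 servings and 2.657 servings → $2.89.
almonds + pasta with both tight: 1.989 servings and 4.154 servings → $4.03.
lentils + pasta with both targets exact would need a negative amount; discard.
The minimum over all feasible corners is $1.98.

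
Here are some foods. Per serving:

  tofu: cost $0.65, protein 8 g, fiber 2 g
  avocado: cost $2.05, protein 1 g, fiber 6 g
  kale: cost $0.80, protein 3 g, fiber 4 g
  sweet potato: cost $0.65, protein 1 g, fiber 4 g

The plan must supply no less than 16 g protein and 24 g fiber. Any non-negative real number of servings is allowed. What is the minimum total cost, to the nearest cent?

$4.33

At the optimum either one food covers both requirements or two foods hit both targets exactly; no other combination can be cheaper.
tofu only: max(16/8, 24/2) = 12 servings → $7.80.
avocado only: max(16/1, 24/6) = 16 servings → $32.80.
kale only: max(16/3, 24/4) = 6 servings → $4.80.
sweet potato only: max(16/1, 24/4) = 16 servings → $10.40.
tofu + avocado with both tight: 1.565 servings and 3.478 servings → $8.15.
tofu + kale with both targets exact would need a negative amount; discard.
tofu + sweet potato with both tight: 1.333 servings and 5.333 servings → $4.33.
avocado + kale with both tight: 0.5714 servings and 5.143 servings → $5.29.
avocado + sweet potato: the both-tight solution has a negative serving — not a feasible corner.
kale + sweet potato with both tight: 5 servings and 1 serving → $4.65.
Cheapest feasible corner: $4.33.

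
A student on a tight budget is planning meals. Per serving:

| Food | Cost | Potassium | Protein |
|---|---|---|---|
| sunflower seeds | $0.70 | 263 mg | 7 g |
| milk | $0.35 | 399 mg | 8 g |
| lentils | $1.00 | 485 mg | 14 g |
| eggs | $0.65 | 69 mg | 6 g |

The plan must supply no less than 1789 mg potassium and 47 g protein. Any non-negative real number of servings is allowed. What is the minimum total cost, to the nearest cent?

Minimising a linear cost over {potassium ≥ 1789, protein ≥ 47, servings ≥ 0} — the optimum is at a vertex, using one or two foods.
sunflower seeds only: max(1789/263, 47/7) = 6.802 servings → $4.76.
milk only: max(1789/399, 47/8) = 5.875 servings → $2.06.
lentils only: max(1789/485, 47/14) = 3.689 servings → $3.69.
eggs only: max(1789/69, 47/6) = 25.93 servings → $16.85.
sunflower seeds + milk with both tight: 6.446 servings and 0.2351 servings → $4.59.
sunflower seeds + lentils: intersection lies outside the first quadrant.
sunflower seeds + eggs: intersection lies outside the first quadrant.
milk + lentils with both tight: 1.319 servings and 2.603 servings → $3.06.
milk + eggs with both tight: 4.067 servings and 2.411 servings → $2.99.
lentils + eggs: the both-tight solution has a negative serving — not a feasible corner.
So the least-cost plan costs $2.06.

$2.06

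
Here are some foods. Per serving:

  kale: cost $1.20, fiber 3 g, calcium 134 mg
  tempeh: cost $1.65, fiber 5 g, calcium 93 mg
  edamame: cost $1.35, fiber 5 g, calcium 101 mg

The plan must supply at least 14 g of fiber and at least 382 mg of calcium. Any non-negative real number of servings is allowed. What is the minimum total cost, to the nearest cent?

Compare the cost at each extreme point of the feasible region.
kale only: max(14/3, 382/134) = 4.667 servings → $5.60.
tempeh only: max(14/5, 382/93) = 4.108 servings → $6.78.
edamame only: max(14/5, 382/101) = 3.782 servings → $5.11.
kale + tempeh with both tight: 1.555 servings and 1.867 servings → $4.95.
kale + edamame with both tight: 1.351 servings and 1.989 servings → $4.31.
tempeh + edamame: the both-tight solution has a negative serving — not a feasible corner.
Cheapest feasible corner: $4.31.

$4.31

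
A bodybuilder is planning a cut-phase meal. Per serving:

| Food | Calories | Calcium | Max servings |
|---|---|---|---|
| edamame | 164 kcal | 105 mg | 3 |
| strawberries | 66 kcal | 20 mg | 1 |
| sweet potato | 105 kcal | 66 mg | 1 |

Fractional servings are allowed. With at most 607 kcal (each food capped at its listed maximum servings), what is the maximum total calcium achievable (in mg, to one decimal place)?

Calcium per kcal: edamame 0.6402, sweet potato 0.6286, strawberries 0.303.
Take 3 servings of edamame: uses 492 kcal, +315.0 mg calcium (running total 315.0 mg).
Take 1 serving of sweet potato: uses 105 kcal, +66.0 mg calcium (running total 381.0 mg).
Take 0.1515 servings of strawberries: uses 10 kcal, +3.0 mg calcium (running total 384.0 mg).
Filling greedily by calcium-per-kcal is optimal for one linear limit, giving 384.0 mg.

384.0 mg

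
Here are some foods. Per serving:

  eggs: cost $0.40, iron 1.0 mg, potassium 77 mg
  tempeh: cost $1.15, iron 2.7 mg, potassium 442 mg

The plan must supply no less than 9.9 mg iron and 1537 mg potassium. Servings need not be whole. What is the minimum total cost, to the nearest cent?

Two binding constraints pin down two serving amounts, so the optimal mix uses at most two foods. The candidates are each food alone (scaled to the tighter of iron/potassium) and each pair with both constraints tight.
eggs only: max(9.9/1.0, 1537/77) = 19.96 servings → $7.98.
tempeh only: max(9.9/2.7, 1537/442) = 3.667 servings → $4.22.
eggs + tempeh with both tight: 0.965 servings and 3.309 servings → $4.19.
Cheapest feasible corner: $4.19.

$4.19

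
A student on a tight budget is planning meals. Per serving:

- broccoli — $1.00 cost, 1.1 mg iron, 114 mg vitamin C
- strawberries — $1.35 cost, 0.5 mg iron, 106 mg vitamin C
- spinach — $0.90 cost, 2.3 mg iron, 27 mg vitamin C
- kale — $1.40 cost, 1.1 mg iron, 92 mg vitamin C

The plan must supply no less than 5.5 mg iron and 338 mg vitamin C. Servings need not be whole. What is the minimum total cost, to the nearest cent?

At the optimum either one food covers both requirements or two foods hit both targets exactly; no other combination can be cheaper.
broccoli only: max(5.5/1.1, 338/114) = 5 servings → $5.00.
strawberries only: max(5.5/0.5, 338/106) = 11 servings → $14.85.
spinach only: max(5.5/2.3, 338/27) = 12.52 servings → $11.27.
kale only: max(5.5/1.1, 338/92) = 5 servings → $7.00.
broccoli + strawberries: intersection lies outside the first quadrant.
broccoli + spinach with both tight: 2.705 servings and 1.098 servings → $3.69.
broccoli + kale: the both-tight solution has a negative serving — not a feasible corner.
strawberries + spinach with both tight: 2.731 servings and 1.798 servings → $5.30.
strawberries + kale with both targets exact would need a negative amount; discard.
spinach + kale with both tight: 0.7378 servings and 3.457 servings → $5.50.
Cheapest feasible corner: $3.69.

$3.69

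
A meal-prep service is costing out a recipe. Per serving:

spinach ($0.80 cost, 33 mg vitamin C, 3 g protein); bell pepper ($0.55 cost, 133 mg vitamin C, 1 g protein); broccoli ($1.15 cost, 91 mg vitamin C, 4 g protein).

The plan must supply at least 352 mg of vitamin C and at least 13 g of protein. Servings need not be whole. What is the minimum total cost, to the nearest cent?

$3.87

Check every corner: each single food scaled to meet both minima, and each pair solved so both constraints bind.
spinach only: max(352/33, 13/3) = 10.67 servings → $8.53.
bell pepper only: max(352/133, 13/1) = 13 servings → $7.15.
broccoli only: max(352/91, 13/4) = 3.868 servings → $4.45.
spinach + bell pepper with both tight: 3.762 servings and 1.713 servings → $3.95.
spinach + broccoli: the both-tight solution has a negative serving — not a feasible corner.
bell pepper + broccoli with both tight: 0.5102 servings and 3.122 servings → $3.87.
The minimum over all feasible corners is $3.87.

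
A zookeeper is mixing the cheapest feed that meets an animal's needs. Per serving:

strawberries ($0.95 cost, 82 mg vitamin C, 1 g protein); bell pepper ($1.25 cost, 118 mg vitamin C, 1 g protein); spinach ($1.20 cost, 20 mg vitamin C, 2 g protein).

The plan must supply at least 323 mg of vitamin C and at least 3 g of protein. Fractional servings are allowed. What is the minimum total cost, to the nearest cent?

$3.49

Check every corner: each single food scaled to meet both minima, and each pair solved so both constraints bind.
strawberries only: max(323/82, 3/1) = 3.939 servings → $3.74.
bell pepper only: max(323/118, 3/1) = 3 servings → $3.75.
spinach only: max(323/20, 3/2) = 16.15 servings → $19.38.
strawberries + bell pepper with both tight: 0.8611 servings and 2.139 servings → $3.49.
strawberries + spinach with both targets exact would need a negative amount; discard.
bell pepper + spinach with both tight: 2.713 servings and 0.1435 servings → $3.56.
Cheapest feasible corner: $3.49.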